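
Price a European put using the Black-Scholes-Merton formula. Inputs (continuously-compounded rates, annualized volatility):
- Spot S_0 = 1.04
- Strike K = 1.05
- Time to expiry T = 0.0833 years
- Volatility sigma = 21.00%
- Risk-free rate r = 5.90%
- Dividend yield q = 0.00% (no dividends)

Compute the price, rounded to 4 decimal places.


Answer: Price = 0.0277

Derivation:
d1 = (ln(S/K) + (r - q + 0.5*sigma^2) * T) / (sigma * sqrt(T)) = -0.04649401
d2 = d1 - sigma * sqrt(T) = -0.10710367
exp(-rT) = 0.99509736; exp(-qT) = 1.00000000
P = K * exp(-rT) * N(-d2) - S_0 * exp(-qT) * N(-d1)
N(-d1) = 0.51854175; N(-d2) = 0.54264663
P = 1.0500 * 0.99509736 * 0.54264663 - 1.0400 * 1.00000000 * 0.51854175 = 0.0277


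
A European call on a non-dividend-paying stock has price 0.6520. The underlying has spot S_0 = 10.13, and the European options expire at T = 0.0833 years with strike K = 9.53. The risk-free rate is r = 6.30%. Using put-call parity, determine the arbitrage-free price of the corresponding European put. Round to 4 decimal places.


Answer: Put price = 0.0021

Derivation:
Put-call parity: C - P = S_0 * exp(-qT) - K * exp(-rT).
S_0 * exp(-qT) = 10.1300 * 1.00000000 = 10.13000000
K * exp(-rT) = 9.5300 * 0.99476585 = 9.48011851
P = C - S*exp(-qT) + K*exp(-rT)
P = 0.6520 - 10.13000000 + 9.48011851 = 0.0021


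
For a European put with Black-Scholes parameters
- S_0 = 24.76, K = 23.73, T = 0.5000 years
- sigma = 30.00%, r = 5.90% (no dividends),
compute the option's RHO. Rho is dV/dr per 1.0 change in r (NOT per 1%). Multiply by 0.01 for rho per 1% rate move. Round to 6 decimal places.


d1 = 0.4454271966; d2 = 0.2332951622
phi(d1) = 0.3612658277; exp(-qT) = 1.0000000000; exp(-rT) = 0.9709308776
N(-d2) = 0.4077661075
Rho = -K*T*exp(-rT)*N(-d2) = -23.7300 * 0.5000 * 0.9709308776 * 0.4077661075 = -4.697504

Answer: Rho = -4.697504


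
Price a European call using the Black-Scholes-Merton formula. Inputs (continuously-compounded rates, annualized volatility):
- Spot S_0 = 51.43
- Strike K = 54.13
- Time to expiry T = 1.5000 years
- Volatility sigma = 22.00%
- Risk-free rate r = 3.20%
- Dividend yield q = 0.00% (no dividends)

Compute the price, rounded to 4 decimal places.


d1 = (ln(S/K) + (r - q + 0.5*sigma^2) * T) / (sigma * sqrt(T)) = 0.12296846
d2 = d1 - sigma * sqrt(T) = -0.14647541
exp(-rT) = 0.95313379; exp(-qT) = 1.00000000
C = S_0 * exp(-qT) * N(d1) - K * exp(-rT) * N(d2)
N(d1) = 0.54893396; N(d2) = 0.44177305
C = 51.4300 * 1.00000000 * 0.54893396 - 54.1300 * 0.95313379 * 0.44177305 = 5.4392

Answer: Price = 5.4392


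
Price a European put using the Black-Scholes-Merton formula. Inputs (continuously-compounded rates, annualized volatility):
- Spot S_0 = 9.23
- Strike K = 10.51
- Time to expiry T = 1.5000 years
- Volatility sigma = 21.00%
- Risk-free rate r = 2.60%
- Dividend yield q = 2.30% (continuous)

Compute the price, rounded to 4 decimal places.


d1 = (ln(S/K) + (r - q + 0.5*sigma^2) * T) / (sigma * sqrt(T)) = -0.35884300
d2 = d1 - sigma * sqrt(T) = -0.61603942
exp(-rT) = 0.96175071; exp(-qT) = 0.96608834
P = K * exp(-rT) * N(-d2) - S_0 * exp(-qT) * N(-d1)
N(-d1) = 0.64014373; N(-d2) = 0.73106575
P = 10.5100 * 0.96175071 * 0.73106575 - 9.2300 * 0.96608834 * 0.64014373 = 1.6815

Answer: Price = 1.6815


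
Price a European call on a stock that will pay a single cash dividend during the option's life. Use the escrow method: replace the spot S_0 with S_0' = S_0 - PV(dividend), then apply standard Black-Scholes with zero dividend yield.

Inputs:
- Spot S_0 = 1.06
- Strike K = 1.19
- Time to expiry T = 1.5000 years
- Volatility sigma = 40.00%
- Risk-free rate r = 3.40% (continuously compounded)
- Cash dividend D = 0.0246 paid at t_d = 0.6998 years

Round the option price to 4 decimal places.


PV(D) = D * exp(-r * t_d) = 0.0246 * 0.97648763 = 0.02402160
S_0' = S_0 - PV(D) = 1.0600 - 0.02402160 = 1.03597840
d1 = (ln(S_0'/K) + (r + sigma^2/2)*T) / (sigma*sqrt(T)) = 0.06612192
d2 = d1 - sigma*sqrt(T) = -0.42377603
exp(-rT) = 0.95027867
N(d1) = 0.52635962; N(d2) = 0.33586458
C = S_0' * N(d1) - K * exp(-rT) * N(d2) = 1.03597840 * 0.52635962 - 1.1900 * 0.95027867 * 0.33586458 = 0.1655

Answer: Price = 0.1655


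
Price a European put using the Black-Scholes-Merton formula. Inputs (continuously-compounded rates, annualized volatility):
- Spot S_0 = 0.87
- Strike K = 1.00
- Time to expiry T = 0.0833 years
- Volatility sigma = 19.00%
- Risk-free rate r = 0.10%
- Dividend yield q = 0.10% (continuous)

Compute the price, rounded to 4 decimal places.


Answer: Price = 0.1301

Derivation:
d1 = (ln(S/K) + (r - q + 0.5*sigma^2) * T) / (sigma * sqrt(T)) = -2.51213116
d2 = d1 - sigma * sqrt(T) = -2.56696847
exp(-rT) = 0.99991670; exp(-qT) = 0.99991670
P = K * exp(-rT) * N(-d2) - S_0 * exp(-qT) * N(-d1)
N(-d1) = 0.99399978; N(-d2) = 0.99487040
P = 1.0000 * 0.99991670 * 0.99487040 - 0.8700 * 0.99991670 * 0.99399978 = 0.1301


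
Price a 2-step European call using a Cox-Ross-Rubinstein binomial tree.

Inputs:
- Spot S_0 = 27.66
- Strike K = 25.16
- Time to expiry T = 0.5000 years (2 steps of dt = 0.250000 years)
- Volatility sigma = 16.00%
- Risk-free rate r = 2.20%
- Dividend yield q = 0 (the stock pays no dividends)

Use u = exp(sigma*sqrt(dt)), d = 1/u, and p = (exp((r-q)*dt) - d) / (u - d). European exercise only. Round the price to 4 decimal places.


Answer: Price = V(0,0) = 3.1459

Derivation:
dt = T/N = 0.250000
u = exp(sigma*sqrt(dt)) = 1.083287; d = 1/u = 0.923116
p = (exp((r-q)*dt) - d) / (u - d) = 0.514444
Discount per step: exp(-r*dt) = 0.994515
Stock lattice S(k, i) with i counting down-moves:
  k=0: S(0,0) = 27.6600
  k=1: S(1,0) = 29.9637; S(1,1) = 25.5334
  k=2: S(2,0) = 32.4593; S(2,1) = 27.6600; S(2,2) = 23.5703
Terminal payoffs V(N, i) = max(S_T - K, 0):
  V(2,0) = 7.299311; V(2,1) = 2.500000; V(2,2) = 0.000000
Backward induction: V(k, i) = exp(-r*dt) * [p * V(k+1, i) + (1-p) * V(k+1, i+1)].
  V(1,0) = exp(-r*dt) * [p*7.299311 + (1-p)*2.500000] = 4.941720
  V(1,1) = exp(-r*dt) * [p*2.500000 + (1-p)*0.000000] = 1.279055
  V(0,0) = exp(-r*dt) * [p*4.941720 + (1-p)*1.279055] = 3.145939


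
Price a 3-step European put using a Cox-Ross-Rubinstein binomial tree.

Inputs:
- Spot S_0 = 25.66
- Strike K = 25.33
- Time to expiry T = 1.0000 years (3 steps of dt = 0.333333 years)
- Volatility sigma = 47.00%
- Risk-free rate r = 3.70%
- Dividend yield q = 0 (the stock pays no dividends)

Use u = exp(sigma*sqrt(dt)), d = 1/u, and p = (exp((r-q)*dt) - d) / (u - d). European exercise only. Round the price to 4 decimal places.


Answer: Price = V(0,0) = 4.4292

Derivation:
dt = T/N = 0.333333
u = exp(sigma*sqrt(dt)) = 1.311740; d = 1/u = 0.762346
p = (exp((r-q)*dt) - d) / (u - d) = 0.455163
Discount per step: exp(-r*dt) = 0.987742
Stock lattice S(k, i) with i counting down-moves:
  k=0: S(0,0) = 25.6600
  k=1: S(1,0) = 33.6593; S(1,1) = 19.5618
  k=2: S(2,0) = 44.1522; S(2,1) = 25.6600; S(2,2) = 14.9129
  k=3: S(3,0) = 57.9162; S(3,1) = 33.6593; S(3,2) = 19.5618; S(3,3) = 11.3688
Terminal payoffs V(N, i) = max(K - S_T, 0):
  V(3,0) = 0.000000; V(3,1) = 0.000000; V(3,2) = 5.768199; V(3,3) = 13.961237
Backward induction: V(k, i) = exp(-r*dt) * [p * V(k+1, i) + (1-p) * V(k+1, i+1)].
  V(2,0) = exp(-r*dt) * [p*0.000000 + (1-p)*0.000000] = 0.000000
  V(2,1) = exp(-r*dt) * [p*0.000000 + (1-p)*5.768199] = 3.104209
  V(2,2) = exp(-r*dt) * [p*5.768199 + (1-p)*13.961237] = 10.106653
  V(1,0) = exp(-r*dt) * [p*0.000000 + (1-p)*3.104209] = 1.670558
  V(1,1) = exp(-r*dt) * [p*3.104209 + (1-p)*10.106653] = 6.834587
  V(0,0) = exp(-r*dt) * [p*1.670558 + (1-p)*6.834587] = 4.429150


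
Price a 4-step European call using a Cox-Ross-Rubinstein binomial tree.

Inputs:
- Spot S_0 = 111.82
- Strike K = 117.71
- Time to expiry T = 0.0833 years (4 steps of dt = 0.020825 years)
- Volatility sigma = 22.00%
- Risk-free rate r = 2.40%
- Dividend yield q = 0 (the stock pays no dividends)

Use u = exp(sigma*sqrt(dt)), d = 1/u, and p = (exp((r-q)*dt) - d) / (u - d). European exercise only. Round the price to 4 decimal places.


dt = T/N = 0.020825
u = exp(sigma*sqrt(dt)) = 1.032257; d = 1/u = 0.968751
p = (exp((r-q)*dt) - d) / (u - d) = 0.499936
Discount per step: exp(-r*dt) = 0.999500
Stock lattice S(k, i) with i counting down-moves:
  k=0: S(0,0) = 111.8200
  k=1: S(1,0) = 115.4270; S(1,1) = 108.3257
  k=2: S(2,0) = 119.1504; S(2,1) = 111.8200; S(2,2) = 104.9406
  k=3: S(3,0) = 122.9938; S(3,1) = 115.4270; S(3,2) = 108.3257; S(3,3) = 101.6613
  k=4: S(4,0) = 126.9613; S(4,1) = 119.1504; S(4,2) = 111.8200; S(4,3) = 104.9406; S(4,4) = 98.4845
Terminal payoffs V(N, i) = max(S_T - K, 0):
  V(4,0) = 9.251271; V(4,1) = 1.440364; V(4,2) = 0.000000; V(4,3) = 0.000000; V(4,4) = 0.000000
Backward induction: V(k, i) = exp(-r*dt) * [p * V(k+1, i) + (1-p) * V(k+1, i+1)].
  V(3,0) = exp(-r*dt) * [p*9.251271 + (1-p)*1.440364] = 5.342645
  V(3,1) = exp(-r*dt) * [p*1.440364 + (1-p)*0.000000] = 0.719730
  V(3,2) = exp(-r*dt) * [p*0.000000 + (1-p)*0.000000] = 0.000000
  V(3,3) = exp(-r*dt) * [p*0.000000 + (1-p)*0.000000] = 0.000000
  V(2,0) = exp(-r*dt) * [p*5.342645 + (1-p)*0.719730] = 3.029376
  V(2,1) = exp(-r*dt) * [p*0.719730 + (1-p)*0.000000] = 0.359639
  V(2,2) = exp(-r*dt) * [p*0.000000 + (1-p)*0.000000] = 0.000000
  V(1,0) = exp(-r*dt) * [p*3.029376 + (1-p)*0.359639] = 1.693489
  V(1,1) = exp(-r*dt) * [p*0.359639 + (1-p)*0.000000] = 0.179706
  V(0,0) = exp(-r*dt) * [p*1.693489 + (1-p)*0.179706] = 0.936032

Answer: Price = V(0,0) = 0.9360


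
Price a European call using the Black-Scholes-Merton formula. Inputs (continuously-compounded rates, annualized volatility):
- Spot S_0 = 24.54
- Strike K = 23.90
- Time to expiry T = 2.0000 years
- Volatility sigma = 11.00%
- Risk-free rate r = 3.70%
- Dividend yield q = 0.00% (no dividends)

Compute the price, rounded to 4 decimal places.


Answer: Price = 2.9121

Derivation:
d1 = (ln(S/K) + (r - q + 0.5*sigma^2) * T) / (sigma * sqrt(T)) = 0.72334440
d2 = d1 - sigma * sqrt(T) = 0.56778091
exp(-rT) = 0.92867169; exp(-qT) = 1.00000000
C = S_0 * exp(-qT) * N(d1) - K * exp(-rT) * N(d2)
N(d1) = 0.76526584; N(d2) = 0.71490813
C = 24.5400 * 1.00000000 * 0.76526584 - 23.9000 * 0.92867169 * 0.71490813 = 2.9121


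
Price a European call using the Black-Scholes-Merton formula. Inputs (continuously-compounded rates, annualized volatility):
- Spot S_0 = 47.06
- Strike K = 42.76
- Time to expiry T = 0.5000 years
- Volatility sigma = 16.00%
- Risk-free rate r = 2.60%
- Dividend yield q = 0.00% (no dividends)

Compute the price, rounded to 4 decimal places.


Answer: Price = 5.3034

Derivation:
d1 = (ln(S/K) + (r - q + 0.5*sigma^2) * T) / (sigma * sqrt(T)) = 1.01841317
d2 = d1 - sigma * sqrt(T) = 0.90527608
exp(-rT) = 0.98708414; exp(-qT) = 1.00000000
C = S_0 * exp(-qT) * N(d1) - K * exp(-rT) * N(d2)
N(d1) = 0.84575918; N(d2) = 0.81734043
C = 47.0600 * 1.00000000 * 0.84575918 - 42.7600 * 0.98708414 * 0.81734043 = 5.3034


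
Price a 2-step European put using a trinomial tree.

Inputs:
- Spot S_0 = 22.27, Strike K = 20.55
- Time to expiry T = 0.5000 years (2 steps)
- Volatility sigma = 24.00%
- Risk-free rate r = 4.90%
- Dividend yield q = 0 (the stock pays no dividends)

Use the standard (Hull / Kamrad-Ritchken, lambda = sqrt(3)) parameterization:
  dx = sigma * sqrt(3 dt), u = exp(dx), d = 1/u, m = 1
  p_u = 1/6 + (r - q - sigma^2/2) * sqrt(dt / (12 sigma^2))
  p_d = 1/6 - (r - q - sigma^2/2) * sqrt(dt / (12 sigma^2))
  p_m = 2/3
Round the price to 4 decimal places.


Answer: Price = V(0,0) = 0.6308

Derivation:
dt = T/N = 0.250000; dx = sigma*sqrt(3*dt) = 0.207846
u = exp(dx) = 1.231024; d = 1/u = 0.812332
p_u = 0.178815, p_m = 0.666667, p_d = 0.154518
Discount per step: exp(-r*dt) = 0.987825
Stock lattice S(k, j) with j the centered position index:
  k=0: S(0,+0) = 22.2700
  k=1: S(1,-1) = 18.0906; S(1,+0) = 22.2700; S(1,+1) = 27.4149
  k=2: S(2,-2) = 14.6956; S(2,-1) = 18.0906; S(2,+0) = 22.2700; S(2,+1) = 27.4149; S(2,+2) = 33.7484
Terminal payoffs V(N, j) = max(K - S_T, 0):
  V(2,-2) = 5.854398; V(2,-1) = 2.459365; V(2,+0) = 0.000000; V(2,+1) = 0.000000; V(2,+2) = 0.000000
Backward induction: V(k, j) = exp(-r*dt) * [p_u * V(k+1, j+1) + p_m * V(k+1, j) + p_d * V(k+1, j-1)]
  V(1,-1) = exp(-r*dt) * [p_u*0.000000 + p_m*2.459365 + p_d*5.854398] = 2.513212
  V(1,+0) = exp(-r*dt) * [p_u*0.000000 + p_m*0.000000 + p_d*2.459365] = 0.375390
  V(1,+1) = exp(-r*dt) * [p_u*0.000000 + p_m*0.000000 + p_d*0.000000] = 0.000000
  V(0,+0) = exp(-r*dt) * [p_u*0.000000 + p_m*0.375390 + p_d*2.513212] = 0.630822


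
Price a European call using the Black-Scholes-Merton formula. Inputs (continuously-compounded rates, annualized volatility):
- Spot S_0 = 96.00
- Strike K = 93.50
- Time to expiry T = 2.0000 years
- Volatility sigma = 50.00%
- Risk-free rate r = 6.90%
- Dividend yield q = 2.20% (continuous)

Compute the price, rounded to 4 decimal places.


d1 = (ln(S/K) + (r - q + 0.5*sigma^2) * T) / (sigma * sqrt(T)) = 0.52380597
d2 = d1 - sigma * sqrt(T) = -0.18330081
exp(-rT) = 0.87109869; exp(-qT) = 0.95695396
C = S_0 * exp(-qT) * N(d1) - K * exp(-rT) * N(d2)
N(d1) = 0.69979325; N(d2) = 0.42728100
C = 96.0000 * 0.95695396 * 0.69979325 - 93.5000 * 0.87109869 * 0.42728100 = 29.4872

Answer: Price = 29.4872


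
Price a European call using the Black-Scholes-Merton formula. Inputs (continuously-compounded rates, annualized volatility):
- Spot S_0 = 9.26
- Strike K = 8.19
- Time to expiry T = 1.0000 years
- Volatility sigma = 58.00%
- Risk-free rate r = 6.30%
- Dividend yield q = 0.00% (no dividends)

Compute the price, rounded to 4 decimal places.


Answer: Price = 2.8142

Derivation:
d1 = (ln(S/K) + (r - q + 0.5*sigma^2) * T) / (sigma * sqrt(T)) = 0.61032785
d2 = d1 - sigma * sqrt(T) = 0.03032785
exp(-rT) = 0.93894347; exp(-qT) = 1.00000000
C = S_0 * exp(-qT) * N(d1) - K * exp(-rT) * N(d2)
N(d1) = 0.72917767; N(d2) = 0.51209721
C = 9.2600 * 1.00000000 * 0.72917767 - 8.1900 * 0.93894347 * 0.51209721 = 2.8142


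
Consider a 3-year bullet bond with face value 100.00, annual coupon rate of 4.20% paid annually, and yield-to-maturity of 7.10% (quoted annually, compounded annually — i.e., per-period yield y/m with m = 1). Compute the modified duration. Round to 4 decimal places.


Answer: Modified duration = 2.6849

Derivation:
Coupon per period c = face * coupon_rate / m = 4.200000
Periods per year m = 1; per-period yield y/m = 0.071000
Number of cashflows N = 3
Cashflows (t years, CF_t, discount factor 1/(1+y/m)^(m*t), PV):
  t = 1.0000: CF_t = 4.200000, DF = 0.933707, PV = 3.921569
  t = 2.0000: CF_t = 4.200000, DF = 0.871808, PV = 3.661595
  t = 3.0000: CF_t = 104.200000, DF = 0.814013, PV = 84.820203
Price P = sum_t PV_t = 92.403367
First compute Macaulay numerator sum_t t * PV_t:
  t * PV_t at t = 1.0000: 3.921569
  t * PV_t at t = 2.0000: 7.323191
  t * PV_t at t = 3.0000: 254.460608
Macaulay duration D = 265.705368 / 92.403367 = 2.875494
Modified duration = D / (1 + y/m) = 2.875494 / (1 + 0.071000) = 2.684869


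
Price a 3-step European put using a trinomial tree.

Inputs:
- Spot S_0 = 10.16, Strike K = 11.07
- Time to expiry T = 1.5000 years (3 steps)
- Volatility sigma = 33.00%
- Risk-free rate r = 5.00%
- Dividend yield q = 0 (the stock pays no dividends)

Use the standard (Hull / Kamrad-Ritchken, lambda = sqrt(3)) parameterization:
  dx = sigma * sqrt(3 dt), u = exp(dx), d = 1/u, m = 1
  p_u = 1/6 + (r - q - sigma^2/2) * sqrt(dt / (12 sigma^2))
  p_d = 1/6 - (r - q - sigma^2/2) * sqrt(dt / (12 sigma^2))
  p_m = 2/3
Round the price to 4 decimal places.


dt = T/N = 0.500000; dx = sigma*sqrt(3*dt) = 0.404166
u = exp(dx) = 1.498052; d = 1/u = 0.667533
p_u = 0.163914, p_m = 0.666667, p_d = 0.169419
Discount per step: exp(-r*dt) = 0.975310
Stock lattice S(k, j) with j the centered position index:
  k=0: S(0,+0) = 10.1600
  k=1: S(1,-1) = 6.7821; S(1,+0) = 10.1600; S(1,+1) = 15.2202
  k=2: S(2,-2) = 4.5273; S(2,-1) = 6.7821; S(2,+0) = 10.1600; S(2,+1) = 15.2202; S(2,+2) = 22.8007
  k=3: S(3,-3) = 3.0221; S(3,-2) = 4.5273; S(3,-1) = 6.7821; S(3,+0) = 10.1600; S(3,+1) = 15.2202; S(3,+2) = 22.8007; S(3,+3) = 34.1566
Terminal payoffs V(N, j) = max(K - S_T, 0):
  V(3,-3) = 8.047873; V(3,-2) = 6.542695; V(3,-1) = 4.287860; V(3,+0) = 0.910000; V(3,+1) = 0.000000; V(3,+2) = 0.000000; V(3,+3) = 0.000000
Backward induction: V(k, j) = exp(-r*dt) * [p_u * V(k+1, j+1) + p_m * V(k+1, j) + p_d * V(k+1, j-1)]
  V(2,-2) = exp(-r*dt) * [p_u*4.287860 + p_m*6.542695 + p_d*8.047873] = 6.269392
  V(2,-1) = exp(-r*dt) * [p_u*0.910000 + p_m*4.287860 + p_d*6.542695] = 4.014565
  V(2,+0) = exp(-r*dt) * [p_u*0.000000 + p_m*0.910000 + p_d*4.287860] = 1.300198
  V(2,+1) = exp(-r*dt) * [p_u*0.000000 + p_m*0.000000 + p_d*0.910000] = 0.150365
  V(2,+2) = exp(-r*dt) * [p_u*0.000000 + p_m*0.000000 + p_d*0.000000] = 0.000000
  V(1,-1) = exp(-r*dt) * [p_u*1.300198 + p_m*4.014565 + p_d*6.269392] = 3.854086
  V(1,+0) = exp(-r*dt) * [p_u*0.150365 + p_m*1.300198 + p_d*4.014565] = 1.532787
  V(1,+1) = exp(-r*dt) * [p_u*0.000000 + p_m*0.150365 + p_d*1.300198] = 0.312608
  V(0,+0) = exp(-r*dt) * [p_u*0.312608 + p_m*1.532787 + p_d*3.854086] = 1.683439

Answer: Price = V(0,0) = 1.6834


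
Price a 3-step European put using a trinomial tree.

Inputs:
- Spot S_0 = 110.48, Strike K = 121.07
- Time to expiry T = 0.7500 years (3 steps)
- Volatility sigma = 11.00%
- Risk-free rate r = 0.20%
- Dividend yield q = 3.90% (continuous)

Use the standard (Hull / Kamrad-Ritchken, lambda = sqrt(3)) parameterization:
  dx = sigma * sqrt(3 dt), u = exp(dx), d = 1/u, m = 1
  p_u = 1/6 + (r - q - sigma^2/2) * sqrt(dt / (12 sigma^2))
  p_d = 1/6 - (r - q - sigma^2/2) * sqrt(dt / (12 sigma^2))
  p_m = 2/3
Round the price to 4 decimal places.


Answer: Price = V(0,0) = 14.0221

Derivation:
dt = T/N = 0.250000; dx = sigma*sqrt(3*dt) = 0.095263
u = exp(dx) = 1.099948; d = 1/u = 0.909134
p_u = 0.110178, p_m = 0.666667, p_d = 0.223155
Discount per step: exp(-r*dt) = 0.999500
Stock lattice S(k, j) with j the centered position index:
  k=0: S(0,+0) = 110.4800
  k=1: S(1,-1) = 100.4411; S(1,+0) = 110.4800; S(1,+1) = 121.5222
  k=2: S(2,-2) = 91.3144; S(2,-1) = 100.4411; S(2,+0) = 110.4800; S(2,+1) = 121.5222; S(2,+2) = 133.6681
  k=3: S(3,-3) = 83.0171; S(3,-2) = 91.3144; S(3,-1) = 100.4411; S(3,+0) = 110.4800; S(3,+1) = 121.5222; S(3,+2) = 133.6681; S(3,+3) = 147.0280
Terminal payoffs V(N, j) = max(K - S_T, 0):
  V(3,-3) = 38.052940; V(3,-2) = 29.755561; V(3,-1) = 20.628877; V(3,+0) = 10.590000; V(3,+1) = 0.000000; V(3,+2) = 0.000000; V(3,+3) = 0.000000
Backward induction: V(k, j) = exp(-r*dt) * [p_u * V(k+1, j+1) + p_m * V(k+1, j) + p_d * V(k+1, j-1)]
  V(2,-2) = exp(-r*dt) * [p_u*20.628877 + p_m*29.755561 + p_d*38.052940] = 30.586306
  V(2,-1) = exp(-r*dt) * [p_u*10.590000 + p_m*20.628877 + p_d*29.755561] = 21.548701
  V(2,+0) = exp(-r*dt) * [p_u*0.000000 + p_m*10.590000 + p_d*20.628877] = 11.657610
  V(2,+1) = exp(-r*dt) * [p_u*0.000000 + p_m*0.000000 + p_d*10.590000] = 2.362032
  V(2,+2) = exp(-r*dt) * [p_u*0.000000 + p_m*0.000000 + p_d*0.000000] = 0.000000
  V(1,-1) = exp(-r*dt) * [p_u*11.657610 + p_m*21.548701 + p_d*30.586306] = 22.464471
  V(1,+0) = exp(-r*dt) * [p_u*2.362032 + p_m*11.657610 + p_d*21.548701] = 12.834269
  V(1,+1) = exp(-r*dt) * [p_u*0.000000 + p_m*2.362032 + p_d*11.657610] = 4.174056
  V(0,+0) = exp(-r*dt) * [p_u*4.174056 + p_m*12.834269 + p_d*22.464471] = 14.022119


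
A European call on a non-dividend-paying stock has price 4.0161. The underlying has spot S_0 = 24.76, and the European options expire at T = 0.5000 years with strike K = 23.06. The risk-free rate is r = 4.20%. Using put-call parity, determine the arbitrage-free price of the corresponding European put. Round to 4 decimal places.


Answer: Put price = 1.8369

Derivation:
Put-call parity: C - P = S_0 * exp(-qT) - K * exp(-rT).
S_0 * exp(-qT) = 24.7600 * 1.00000000 = 24.76000000
K * exp(-rT) = 23.0600 * 0.97921896 = 22.58078932
P = C - S*exp(-qT) + K*exp(-rT)
P = 4.0161 - 24.76000000 + 22.58078932 = 1.8369


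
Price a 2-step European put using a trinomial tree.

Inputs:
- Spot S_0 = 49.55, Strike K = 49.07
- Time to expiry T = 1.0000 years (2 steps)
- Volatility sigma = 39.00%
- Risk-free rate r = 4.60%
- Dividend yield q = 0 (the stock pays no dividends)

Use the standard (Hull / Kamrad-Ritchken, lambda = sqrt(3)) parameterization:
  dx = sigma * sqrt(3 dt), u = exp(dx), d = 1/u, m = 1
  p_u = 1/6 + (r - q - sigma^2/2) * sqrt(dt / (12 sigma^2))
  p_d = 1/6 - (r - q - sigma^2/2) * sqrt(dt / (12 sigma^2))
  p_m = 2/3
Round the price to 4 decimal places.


dt = T/N = 0.500000; dx = sigma*sqrt(3*dt) = 0.477650
u = exp(dx) = 1.612282; d = 1/u = 0.620239
p_u = 0.150939, p_m = 0.666667, p_d = 0.182395
Discount per step: exp(-r*dt) = 0.977262
Stock lattice S(k, j) with j the centered position index:
  k=0: S(0,+0) = 49.5500
  k=1: S(1,-1) = 30.7328; S(1,+0) = 49.5500; S(1,+1) = 79.8886
  k=2: S(2,-2) = 19.0617; S(2,-1) = 30.7328; S(2,+0) = 49.5500; S(2,+1) = 79.8886; S(2,+2) = 128.8029
Terminal payoffs V(N, j) = max(K - S_T, 0):
  V(2,-2) = 30.008297; V(2,-1) = 18.337161; V(2,+0) = 0.000000; V(2,+1) = 0.000000; V(2,+2) = 0.000000
Backward induction: V(k, j) = exp(-r*dt) * [p_u * V(k+1, j+1) + p_m * V(k+1, j) + p_d * V(k+1, j-1)]
  V(1,-1) = exp(-r*dt) * [p_u*0.000000 + p_m*18.337161 + p_d*30.008297] = 17.295717
  V(1,+0) = exp(-r*dt) * [p_u*0.000000 + p_m*0.000000 + p_d*18.337161] = 3.268553
  V(1,+1) = exp(-r*dt) * [p_u*0.000000 + p_m*0.000000 + p_d*0.000000] = 0.000000
  V(0,+0) = exp(-r*dt) * [p_u*0.000000 + p_m*3.268553 + p_d*17.295717] = 5.212408

Answer: Price = V(0,0) = 5.2124


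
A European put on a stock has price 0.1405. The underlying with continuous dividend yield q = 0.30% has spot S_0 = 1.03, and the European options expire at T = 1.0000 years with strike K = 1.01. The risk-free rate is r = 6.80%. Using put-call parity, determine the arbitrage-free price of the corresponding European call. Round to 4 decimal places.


Put-call parity: C - P = S_0 * exp(-qT) - K * exp(-rT).
S_0 * exp(-qT) = 1.0300 * 0.99700450 = 1.02691463
K * exp(-rT) = 1.0100 * 0.93426047 = 0.94360308
C = P + S*exp(-qT) - K*exp(-rT)
C = 0.1405 + 1.02691463 - 0.94360308 = 0.2238

Answer: Call price = 0.2238


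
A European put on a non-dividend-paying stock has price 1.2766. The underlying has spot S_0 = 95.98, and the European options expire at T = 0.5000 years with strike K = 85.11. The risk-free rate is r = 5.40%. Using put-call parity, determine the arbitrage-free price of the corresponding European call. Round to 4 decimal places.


Answer: Call price = 14.4138

Derivation:
Put-call parity: C - P = S_0 * exp(-qT) - K * exp(-rT).
S_0 * exp(-qT) = 95.9800 * 1.00000000 = 95.98000000
K * exp(-rT) = 85.1100 * 0.97336124 = 82.84277527
C = P + S*exp(-qT) - K*exp(-rT)
C = 1.2766 + 95.98000000 - 82.84277527 = 14.4138


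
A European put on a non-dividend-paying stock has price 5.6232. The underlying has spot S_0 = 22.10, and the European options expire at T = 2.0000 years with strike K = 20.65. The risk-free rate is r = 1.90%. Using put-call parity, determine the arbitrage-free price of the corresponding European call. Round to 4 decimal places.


Put-call parity: C - P = S_0 * exp(-qT) - K * exp(-rT).
S_0 * exp(-qT) = 22.1000 * 1.00000000 = 22.10000000
K * exp(-rT) = 20.6500 * 0.96271294 = 19.88002223
C = P + S*exp(-qT) - K*exp(-rT)
C = 5.6232 + 22.10000000 - 19.88002223 = 7.8432

Answer: Call price = 7.8432


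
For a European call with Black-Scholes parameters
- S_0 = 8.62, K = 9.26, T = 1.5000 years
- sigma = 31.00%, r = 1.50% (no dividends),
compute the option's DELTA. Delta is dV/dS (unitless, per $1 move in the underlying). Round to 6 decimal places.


Answer: Delta = 0.524107

Derivation:
d1 = 0.0604629836; d2 = -0.3192079265
phi(d1) = 0.3982137254; exp(-qT) = 1.0000000000; exp(-rT) = 0.9777512372
N(d1) = 0.5241065517
Delta = exp(-qT) * N(d1) = 1.0000000000 * 0.5241065517 = 0.524107


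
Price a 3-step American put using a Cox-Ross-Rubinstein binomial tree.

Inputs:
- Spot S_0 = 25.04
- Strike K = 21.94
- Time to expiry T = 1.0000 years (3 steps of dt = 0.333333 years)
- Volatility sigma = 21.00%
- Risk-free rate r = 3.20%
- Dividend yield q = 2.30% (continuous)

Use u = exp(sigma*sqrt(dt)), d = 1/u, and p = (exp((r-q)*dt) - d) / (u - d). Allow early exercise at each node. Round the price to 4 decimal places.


dt = T/N = 0.333333
u = exp(sigma*sqrt(dt)) = 1.128900; d = 1/u = 0.885818
p = (exp((r-q)*dt) - d) / (u - d) = 0.482086
Discount per step: exp(-r*dt) = 0.989390
Stock lattice S(k, i) with i counting down-moves:
  k=0: S(0,0) = 25.0400
  k=1: S(1,0) = 28.2677; S(1,1) = 22.1809
  k=2: S(2,0) = 31.9113; S(2,1) = 25.0400; S(2,2) = 19.6482
  k=3: S(3,0) = 36.0247; S(3,1) = 28.2677; S(3,2) = 22.1809; S(3,3) = 17.4048
Terminal payoffs V(N, i) = max(K - S_T, 0):
  V(3,0) = 0.000000; V(3,1) = 0.000000; V(3,2) = 0.000000; V(3,3) = 4.535237
Backward induction: V(k, i) = exp(-r*dt) * [p * V(k+1, i) + (1-p) * V(k+1, i+1)]; then take max(V_cont, immediate exercise) for American.
  V(2,0) = exp(-r*dt) * [p*0.000000 + (1-p)*0.000000] = 0.000000; exercise = 0.000000; V(2,0) = max -> 0.000000
  V(2,1) = exp(-r*dt) * [p*0.000000 + (1-p)*0.000000] = 0.000000; exercise = 0.000000; V(2,1) = max -> 0.000000
  V(2,2) = exp(-r*dt) * [p*0.000000 + (1-p)*4.535237] = 2.323940; exercise = 2.291767; V(2,2) = max -> 2.323940
  V(1,0) = exp(-r*dt) * [p*0.000000 + (1-p)*0.000000] = 0.000000; exercise = 0.000000; V(1,0) = max -> 0.000000
  V(1,1) = exp(-r*dt) * [p*0.000000 + (1-p)*2.323940] = 1.190831; exercise = 0.000000; V(1,1) = max -> 1.190831
  V(0,0) = exp(-r*dt) * [p*0.000000 + (1-p)*1.190831] = 0.610204; exercise = 0.000000; V(0,0) = max -> 0.610204

Answer: Price = V(0,0) = 0.6102


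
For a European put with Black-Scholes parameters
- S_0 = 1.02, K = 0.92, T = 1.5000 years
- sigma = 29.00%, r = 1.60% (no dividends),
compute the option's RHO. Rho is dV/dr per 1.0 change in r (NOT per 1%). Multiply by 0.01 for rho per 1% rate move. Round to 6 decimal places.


d1 = 0.5356759168; d2 = 0.1804999041
phi(d1) = 0.3456208627; exp(-qT) = 1.0000000000; exp(-rT) = 0.9762857098
N(-d2) = 0.4283800648
Rho = -K*T*exp(-rT)*N(-d2) = -0.9200 * 1.5000 * 0.9762857098 * 0.4283800648 = -0.577145

Answer: Rho = -0.577145


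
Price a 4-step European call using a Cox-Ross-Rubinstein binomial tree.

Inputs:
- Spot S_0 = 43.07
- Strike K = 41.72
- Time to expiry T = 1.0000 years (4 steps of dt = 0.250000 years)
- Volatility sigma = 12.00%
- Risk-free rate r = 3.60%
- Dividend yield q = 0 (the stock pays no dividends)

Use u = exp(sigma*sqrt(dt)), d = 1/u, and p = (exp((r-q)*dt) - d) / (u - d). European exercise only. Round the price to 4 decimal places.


dt = T/N = 0.250000
u = exp(sigma*sqrt(dt)) = 1.061837; d = 1/u = 0.941765
p = (exp((r-q)*dt) - d) / (u - d) = 0.560298
Discount per step: exp(-r*dt) = 0.991040
Stock lattice S(k, i) with i counting down-moves:
  k=0: S(0,0) = 43.0700
  k=1: S(1,0) = 45.7333; S(1,1) = 40.5618
  k=2: S(2,0) = 48.5613; S(2,1) = 43.0700; S(2,2) = 38.1997
  k=3: S(3,0) = 51.5642; S(3,1) = 45.7333; S(3,2) = 40.5618; S(3,3) = 35.9751
  k=4: S(4,0) = 54.7527; S(4,1) = 48.5613; S(4,2) = 43.0700; S(4,3) = 38.1997; S(4,4) = 33.8801
Terminal payoffs V(N, i) = max(S_T - K, 0):
  V(4,0) = 13.032701; V(4,1) = 6.841289; V(4,2) = 1.350000; V(4,3) = 0.000000; V(4,4) = 0.000000
Backward induction: V(k, i) = exp(-r*dt) * [p * V(k+1, i) + (1-p) * V(k+1, i+1)].
  V(3,0) = exp(-r*dt) * [p*13.032701 + (1-p)*6.841289] = 10.217947
  V(3,1) = exp(-r*dt) * [p*6.841289 + (1-p)*1.350000] = 4.387095
  V(3,2) = exp(-r*dt) * [p*1.350000 + (1-p)*0.000000] = 0.749625
  V(3,3) = exp(-r*dt) * [p*0.000000 + (1-p)*0.000000] = 0.000000
  V(2,0) = exp(-r*dt) * [p*10.217947 + (1-p)*4.387095] = 7.585531
  V(2,1) = exp(-r*dt) * [p*4.387095 + (1-p)*0.749625] = 2.762715
  V(2,2) = exp(-r*dt) * [p*0.749625 + (1-p)*0.000000] = 0.416250
  V(1,0) = exp(-r*dt) * [p*7.585531 + (1-p)*2.762715] = 5.415965
  V(1,1) = exp(-r*dt) * [p*2.762715 + (1-p)*0.416250] = 1.715461
  V(0,0) = exp(-r*dt) * [p*5.415965 + (1-p)*1.715461] = 3.754898

Answer: Price = V(0,0) = 3.7549


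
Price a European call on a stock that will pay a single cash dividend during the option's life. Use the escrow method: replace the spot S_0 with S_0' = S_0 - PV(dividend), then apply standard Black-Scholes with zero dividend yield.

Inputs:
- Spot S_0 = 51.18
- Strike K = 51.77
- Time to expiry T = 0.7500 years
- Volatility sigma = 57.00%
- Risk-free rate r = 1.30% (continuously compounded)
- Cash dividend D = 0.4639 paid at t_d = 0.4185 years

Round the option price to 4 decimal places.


PV(D) = D * exp(-r * t_d) = 0.4639 * 0.99457427 = 0.46138301
S_0' = S_0 - PV(D) = 51.1800 - 0.46138301 = 50.71861699
d1 = (ln(S_0'/K) + (r + sigma^2/2)*T) / (sigma*sqrt(T)) = 0.22500396
d2 = d1 - sigma*sqrt(T) = -0.26863052
exp(-rT) = 0.99029738
N(d1) = 0.58901190; N(d2) = 0.39410701
C = S_0' * N(d1) - K * exp(-rT) * N(d2) = 50.71861699 * 0.58901190 - 51.7700 * 0.99029738 * 0.39410701 = 9.6689

Answer: Price = 9.6689


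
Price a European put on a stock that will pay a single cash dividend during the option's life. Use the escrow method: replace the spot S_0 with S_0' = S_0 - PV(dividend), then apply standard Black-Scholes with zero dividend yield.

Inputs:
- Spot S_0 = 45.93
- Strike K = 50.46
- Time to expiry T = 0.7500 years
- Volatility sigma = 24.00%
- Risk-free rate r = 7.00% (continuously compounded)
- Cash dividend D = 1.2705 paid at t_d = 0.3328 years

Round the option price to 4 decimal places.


Answer: Price = 5.6342

Derivation:
PV(D) = D * exp(-r * t_d) = 1.2705 * 0.97697326 = 1.24124452
S_0' = S_0 - PV(D) = 45.9300 - 1.24124452 = 44.68875548
d1 = (ln(S_0'/K) + (r + sigma^2/2)*T) / (sigma*sqrt(T)) = -0.22785623
d2 = d1 - sigma*sqrt(T) = -0.43570233
exp(-rT) = 0.94885432
N(-d1) = 0.59012100; N(-d2) = 0.66847364
P = K * exp(-rT) * N(-d2) - S_0' * N(-d1) = 50.4600 * 0.94885432 * 0.66847364 - 44.68875548 * 0.59012100 = 5.6342


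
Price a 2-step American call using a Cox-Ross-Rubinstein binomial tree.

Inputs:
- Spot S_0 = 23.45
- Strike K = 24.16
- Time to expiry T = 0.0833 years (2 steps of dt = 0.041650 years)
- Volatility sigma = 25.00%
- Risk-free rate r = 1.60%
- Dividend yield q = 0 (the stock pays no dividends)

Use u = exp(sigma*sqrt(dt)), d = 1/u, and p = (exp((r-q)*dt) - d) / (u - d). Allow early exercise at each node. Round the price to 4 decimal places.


dt = T/N = 0.041650
u = exp(sigma*sqrt(dt)) = 1.052345; d = 1/u = 0.950259
p = (exp((r-q)*dt) - d) / (u - d) = 0.493778
Discount per step: exp(-r*dt) = 0.999334
Stock lattice S(k, i) with i counting down-moves:
  k=0: S(0,0) = 23.4500
  k=1: S(1,0) = 24.6775; S(1,1) = 22.2836
  k=2: S(2,0) = 25.9692; S(2,1) = 23.4500; S(2,2) = 21.1752
Terminal payoffs V(N, i) = max(S_T - K, 0):
  V(2,0) = 1.809224; V(2,1) = 0.000000; V(2,2) = 0.000000
Backward induction: V(k, i) = exp(-r*dt) * [p * V(k+1, i) + (1-p) * V(k+1, i+1)]; then take max(V_cont, immediate exercise) for American.
  V(1,0) = exp(-r*dt) * [p*1.809224 + (1-p)*0.000000] = 0.892759; exercise = 0.517486; V(1,0) = max -> 0.892759
  V(1,1) = exp(-r*dt) * [p*0.000000 + (1-p)*0.000000] = 0.000000; exercise = 0.000000; V(1,1) = max -> 0.000000
  V(0,0) = exp(-r*dt) * [p*0.892759 + (1-p)*0.000000] = 0.440531; exercise = 0.000000; V(0,0) = max -> 0.440531

Answer: Price = V(0,0) = 0.4405


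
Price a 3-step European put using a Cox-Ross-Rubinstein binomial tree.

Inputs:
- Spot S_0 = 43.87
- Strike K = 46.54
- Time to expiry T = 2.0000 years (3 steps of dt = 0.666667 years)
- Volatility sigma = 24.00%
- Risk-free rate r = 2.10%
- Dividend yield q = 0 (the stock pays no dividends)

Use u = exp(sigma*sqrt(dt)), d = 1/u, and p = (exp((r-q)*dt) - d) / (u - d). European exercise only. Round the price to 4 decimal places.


Answer: Price = V(0,0) = 6.7347

Derivation:
dt = T/N = 0.666667
u = exp(sigma*sqrt(dt)) = 1.216477; d = 1/u = 0.822046
p = (exp((r-q)*dt) - d) / (u - d) = 0.486910
Discount per step: exp(-r*dt) = 0.986098
Stock lattice S(k, i) with i counting down-moves:
  k=0: S(0,0) = 43.8700
  k=1: S(1,0) = 53.3669; S(1,1) = 36.0631
  k=2: S(2,0) = 64.9196; S(2,1) = 43.8700; S(2,2) = 29.6456
  k=3: S(3,0) = 78.9732; S(3,1) = 53.3669; S(3,2) = 36.0631; S(3,3) = 24.3700
Terminal payoffs V(N, i) = max(K - S_T, 0):
  V(3,0) = 0.000000; V(3,1) = 0.000000; V(3,2) = 10.476851; V(3,3) = 22.169992
Backward induction: V(k, i) = exp(-r*dt) * [p * V(k+1, i) + (1-p) * V(k+1, i+1)].
  V(2,0) = exp(-r*dt) * [p*0.000000 + (1-p)*0.000000] = 0.000000
  V(2,1) = exp(-r*dt) * [p*0.000000 + (1-p)*10.476851] = 5.300833
  V(2,2) = exp(-r*dt) * [p*10.476851 + (1-p)*22.169992] = 16.247420
  V(1,0) = exp(-r*dt) * [p*0.000000 + (1-p)*5.300833] = 2.681992
  V(1,1) = exp(-r*dt) * [p*5.300833 + (1-p)*16.247420] = 10.765637
  V(0,0) = exp(-r*dt) * [p*2.681992 + (1-p)*10.765637] = 6.734680


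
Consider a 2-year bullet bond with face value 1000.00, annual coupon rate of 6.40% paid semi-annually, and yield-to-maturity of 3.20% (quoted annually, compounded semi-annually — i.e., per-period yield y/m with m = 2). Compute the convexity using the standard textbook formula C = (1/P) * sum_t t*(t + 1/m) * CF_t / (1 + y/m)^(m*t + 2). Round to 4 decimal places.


Coupon per period c = face * coupon_rate / m = 32.000000
Periods per year m = 2; per-period yield y/m = 0.016000
Number of cashflows N = 4
Cashflows (t years, CF_t, discount factor 1/(1+y/m)^(m*t), PV):
  t = 0.5000: CF_t = 32.000000, DF = 0.984252, PV = 31.496063
  t = 1.0000: CF_t = 32.000000, DF = 0.968752, PV = 31.000062
  t = 1.5000: CF_t = 32.000000, DF = 0.953496, PV = 30.511872
  t = 2.0000: CF_t = 1032.000000, DF = 0.938480, PV = 968.511687
Price P = sum_t PV_t = 1061.519684
Convexity numerator sum_t t*(t + 1/m) * CF_t / (1+y/m)^(m*t + 2):
  t = 0.5000: term = 15.255936
  t = 1.0000: term = 45.047055
  t = 1.5000: term = 88.675305
  t = 2.0000: term = 4691.237864
Convexity = (1/P) * sum = 4840.216161 / 1061.519684 = 4.559705

Answer: Convexity = 4.5597


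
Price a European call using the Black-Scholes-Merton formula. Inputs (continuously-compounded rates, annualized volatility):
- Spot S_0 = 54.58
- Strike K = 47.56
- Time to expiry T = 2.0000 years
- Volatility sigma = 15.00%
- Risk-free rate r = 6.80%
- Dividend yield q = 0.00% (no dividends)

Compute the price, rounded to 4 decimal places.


Answer: Price = 13.5352

Derivation:
d1 = (ln(S/K) + (r - q + 0.5*sigma^2) * T) / (sigma * sqrt(T)) = 1.39618443
d2 = d1 - sigma * sqrt(T) = 1.18405240
exp(-rT) = 0.87284263; exp(-qT) = 1.00000000
C = S_0 * exp(-qT) * N(d1) - K * exp(-rT) * N(d2)
N(d1) = 0.91867052; N(d2) = 0.88180384
C = 54.5800 * 1.00000000 * 0.91867052 - 47.5600 * 0.87284263 * 0.88180384 = 13.5352


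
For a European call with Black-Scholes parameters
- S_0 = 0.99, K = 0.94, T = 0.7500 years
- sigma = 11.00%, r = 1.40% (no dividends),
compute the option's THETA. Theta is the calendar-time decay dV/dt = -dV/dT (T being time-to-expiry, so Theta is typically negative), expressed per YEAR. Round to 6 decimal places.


d1 = 0.7018749374; d2 = 0.6066121430
phi(d1) = 0.3118438345; exp(-qT) = 1.0000000000; exp(-rT) = 0.9895549326
Theta = -S*exp(-qT)*phi(d1)*sigma/(2*sqrt(T)) - r*K*exp(-rT)*N(d2) + q*S*exp(-qT)*N(d1)
N(d1) = 0.7586214200; N(d2) = 0.7279458301; sqrt(T) = 0.8660254038
Term 1 = -0.9900 * 1.0000000000 * 0.3118438345 * 0.1100 / (2 * 0.8660254038) = -0.0196066960
Term 2 = -0.0140 * 0.9400 * 0.9895549326 * 0.7279458301 = -0.0094797058
Term 3 = 0 (no dividend yield, q = 0)
Theta = -0.0196066960 + (-0.0094797058) + (0.0000000000) = -0.029086

Answer: Theta = -0.029086


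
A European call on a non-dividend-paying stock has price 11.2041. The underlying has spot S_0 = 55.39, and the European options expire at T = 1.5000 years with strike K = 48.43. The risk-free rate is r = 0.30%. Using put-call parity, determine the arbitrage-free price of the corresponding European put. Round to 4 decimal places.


Answer: Put price = 4.0267

Derivation:
Put-call parity: C - P = S_0 * exp(-qT) - K * exp(-rT).
S_0 * exp(-qT) = 55.3900 * 1.00000000 = 55.39000000
K * exp(-rT) = 48.4300 * 0.99551011 = 48.21255462
P = C - S*exp(-qT) + K*exp(-rT)
P = 11.2041 - 55.39000000 + 48.21255462 = 4.0267


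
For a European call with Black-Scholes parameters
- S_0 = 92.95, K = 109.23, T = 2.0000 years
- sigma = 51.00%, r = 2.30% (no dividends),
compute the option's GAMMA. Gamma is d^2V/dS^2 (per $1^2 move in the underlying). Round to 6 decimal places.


Answer: Gamma = 0.005832

Derivation:
d1 = 0.2006324861; d2 = -0.5206164307
phi(d1) = 0.3909931531; exp(-qT) = 1.0000000000; exp(-rT) = 0.9550419622
Gamma = exp(-qT) * phi(d1) / (S * sigma * sqrt(T)) = 1.0000000000 * 0.3909931531 / (92.9500 * 0.5100 * 1.4142135624) = 0.005832


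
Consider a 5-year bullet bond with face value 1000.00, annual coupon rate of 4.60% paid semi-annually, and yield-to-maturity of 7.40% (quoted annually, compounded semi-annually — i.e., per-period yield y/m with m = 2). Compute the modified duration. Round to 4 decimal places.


Coupon per period c = face * coupon_rate / m = 23.000000
Periods per year m = 2; per-period yield y/m = 0.037000
Number of cashflows N = 10
Cashflows (t years, CF_t, discount factor 1/(1+y/m)^(m*t), PV):
  t = 0.5000: CF_t = 23.000000, DF = 0.964320, PV = 22.179364
  t = 1.0000: CF_t = 23.000000, DF = 0.929913, PV = 21.388007
  t = 1.5000: CF_t = 23.000000, DF = 0.896734, PV = 20.624886
  t = 2.0000: CF_t = 23.000000, DF = 0.864739, PV = 19.888994
  t = 2.5000: CF_t = 23.000000, DF = 0.833885, PV = 19.179357
  t = 3.0000: CF_t = 23.000000, DF = 0.804132, PV = 18.495041
  t = 3.5000: CF_t = 23.000000, DF = 0.775441, PV = 17.835141
  t = 4.0000: CF_t = 23.000000, DF = 0.747773, PV = 17.198786
  t = 4.5000: CF_t = 23.000000, DF = 0.721093, PV = 16.585136
  t = 5.0000: CF_t = 1023.000000, DF = 0.695364, PV = 711.357754
Price P = sum_t PV_t = 884.732466
First compute Macaulay numerator sum_t t * PV_t:
  t * PV_t at t = 0.5000: 11.089682
  t * PV_t at t = 1.0000: 21.388007
  t * PV_t at t = 1.5000: 30.937330
  t * PV_t at t = 2.0000: 39.777987
  t * PV_t at t = 2.5000: 47.948394
  t * PV_t at t = 3.0000: 55.485123
  t * PV_t at t = 3.5000: 62.422993
  t * PV_t at t = 4.0000: 68.795143
  t * PV_t at t = 4.5000: 74.633111
  t * PV_t at t = 5.0000: 3556.788770
Macaulay duration D = 3969.266539 / 884.732466 = 4.486403
Modified duration = D / (1 + y/m) = 4.486403 / (1 + 0.037000) = 4.326329

Answer: Modified duration = 4.3263


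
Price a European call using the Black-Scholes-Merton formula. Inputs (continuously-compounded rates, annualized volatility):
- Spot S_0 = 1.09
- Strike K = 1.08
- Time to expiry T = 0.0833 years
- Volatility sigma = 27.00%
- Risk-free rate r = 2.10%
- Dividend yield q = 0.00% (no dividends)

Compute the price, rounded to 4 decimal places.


Answer: Price = 0.0400

Derivation:
d1 = (ln(S/K) + (r - q + 0.5*sigma^2) * T) / (sigma * sqrt(T)) = 0.17968476
d2 = d1 - sigma * sqrt(T) = 0.10175807
exp(-rT) = 0.99825223; exp(-qT) = 1.00000000
C = S_0 * exp(-qT) * N(d1) - K * exp(-rT) * N(d2)
N(d1) = 0.57129997; N(d2) = 0.54052565
C = 1.0900 * 1.00000000 * 0.57129997 - 1.0800 * 0.99825223 * 0.54052565 = 0.0400


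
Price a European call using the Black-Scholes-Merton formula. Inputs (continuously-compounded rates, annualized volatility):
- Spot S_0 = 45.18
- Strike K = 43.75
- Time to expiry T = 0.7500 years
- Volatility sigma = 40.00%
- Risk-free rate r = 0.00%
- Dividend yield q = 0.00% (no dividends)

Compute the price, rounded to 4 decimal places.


Answer: Price = 6.8554

Derivation:
d1 = (ln(S/K) + (r - q + 0.5*sigma^2) * T) / (sigma * sqrt(T)) = 0.26605137
d2 = d1 - sigma * sqrt(T) = -0.08035879
exp(-rT) = 1.00000000; exp(-qT) = 1.00000000
C = S_0 * exp(-qT) * N(d1) - K * exp(-rT) * N(d2)
N(d1) = 0.60490018; N(d2) = 0.46797595
C = 45.1800 * 1.00000000 * 0.60490018 - 43.7500 * 1.00000000 * 0.46797595 = 6.8554


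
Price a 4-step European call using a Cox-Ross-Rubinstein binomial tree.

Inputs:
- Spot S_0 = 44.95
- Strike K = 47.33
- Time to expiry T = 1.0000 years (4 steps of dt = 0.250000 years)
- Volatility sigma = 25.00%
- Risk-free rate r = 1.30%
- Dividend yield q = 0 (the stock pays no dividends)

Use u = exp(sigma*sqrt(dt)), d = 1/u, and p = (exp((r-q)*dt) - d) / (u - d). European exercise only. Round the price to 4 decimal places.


dt = T/N = 0.250000
u = exp(sigma*sqrt(dt)) = 1.133148; d = 1/u = 0.882497
p = (exp((r-q)*dt) - d) / (u - d) = 0.481778
Discount per step: exp(-r*dt) = 0.996755
Stock lattice S(k, i) with i counting down-moves:
  k=0: S(0,0) = 44.9500
  k=1: S(1,0) = 50.9350; S(1,1) = 39.6682
  k=2: S(2,0) = 57.7169; S(2,1) = 44.9500; S(2,2) = 35.0071
  k=3: S(3,0) = 65.4019; S(3,1) = 50.9350; S(3,2) = 39.6682; S(3,3) = 30.8937
  k=4: S(4,0) = 74.1100; S(4,1) = 57.7169; S(4,2) = 44.9500; S(4,3) = 35.0071; S(4,4) = 27.2636
Terminal payoffs V(N, i) = max(S_T - K, 0):
  V(4,0) = 26.780021; V(4,1) = 10.386942; V(4,2) = 0.000000; V(4,3) = 0.000000; V(4,4) = 0.000000
Backward induction: V(k, i) = exp(-r*dt) * [p * V(k+1, i) + (1-p) * V(k+1, i+1)].
  V(3,0) = exp(-r*dt) * [p*26.780021 + (1-p)*10.386942] = 18.225437
  V(3,1) = exp(-r*dt) * [p*10.386942 + (1-p)*0.000000] = 4.987962
  V(3,2) = exp(-r*dt) * [p*0.000000 + (1-p)*0.000000] = 0.000000
  V(3,3) = exp(-r*dt) * [p*0.000000 + (1-p)*0.000000] = 0.000000
  V(2,0) = exp(-r*dt) * [p*18.225437 + (1-p)*4.987962] = 11.328608
  V(2,1) = exp(-r*dt) * [p*4.987962 + (1-p)*0.000000] = 2.395293
  V(2,2) = exp(-r*dt) * [p*0.000000 + (1-p)*0.000000] = 0.000000
  V(1,0) = exp(-r*dt) * [p*11.328608 + (1-p)*2.395293] = 6.677430
  V(1,1) = exp(-r*dt) * [p*2.395293 + (1-p)*0.000000] = 1.150255
  V(0,0) = exp(-r*dt) * [p*6.677430 + (1-p)*1.150255] = 3.800753

Answer: Price = V(0,0) = 3.8008
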